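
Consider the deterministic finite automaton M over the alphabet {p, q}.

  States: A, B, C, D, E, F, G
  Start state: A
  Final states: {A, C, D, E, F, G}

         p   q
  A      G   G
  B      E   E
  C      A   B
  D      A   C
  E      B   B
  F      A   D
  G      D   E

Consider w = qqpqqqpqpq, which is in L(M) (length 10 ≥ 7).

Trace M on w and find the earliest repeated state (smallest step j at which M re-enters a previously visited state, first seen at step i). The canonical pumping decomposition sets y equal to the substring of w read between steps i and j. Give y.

Run of M on w = q q p q q q p q p q:
  step 0: A  (start)
  step 1: G  (read q: A→G)
  step 2: E  (read q: G→E)
  step 3: B  (read p: E→B)
  step 4: E  (read q: B→E)   ← first repeat (E seen earlier)
  step 5: B  (read q: E→B)
  step 6: E  (read q: B→E)
  step 7: B  (read p: E→B)
  step 8: E  (read q: B→E)
  step 9: B  (read p: E→B)
  step 10: E  (read q: B→E)

So i = 2, j = 4, giving x = w[0:2] = qq, y = w[2:4] = pq, z = w[4:10] = qqpqpq.
Check: |xy| = 4 ≤ 7 and |y| = 2 ≥ 1. Reading y takes M from E back to E, so every xyⁱz is accepted.
The DFA has 7 states, so the proof of the pumping lemma guarantees a repeated state among the first 7+1 visited; the segment between the two visits is the pumpable y.

pq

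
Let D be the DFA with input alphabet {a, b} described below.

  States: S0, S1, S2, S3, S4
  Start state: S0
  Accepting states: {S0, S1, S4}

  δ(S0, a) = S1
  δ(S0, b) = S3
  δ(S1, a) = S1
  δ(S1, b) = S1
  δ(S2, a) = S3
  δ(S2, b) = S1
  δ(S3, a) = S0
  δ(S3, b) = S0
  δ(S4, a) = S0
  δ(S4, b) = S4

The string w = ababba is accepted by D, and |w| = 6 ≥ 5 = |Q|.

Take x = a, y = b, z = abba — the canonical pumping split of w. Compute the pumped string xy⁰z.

aabba

xy⁰z = xz = a·abba = aabba.
Reading y = b takes D from S1 back to S1, so after x the machine is still in S1, and z then leads to the accepting state S1. Hence aabba ∈ L(D).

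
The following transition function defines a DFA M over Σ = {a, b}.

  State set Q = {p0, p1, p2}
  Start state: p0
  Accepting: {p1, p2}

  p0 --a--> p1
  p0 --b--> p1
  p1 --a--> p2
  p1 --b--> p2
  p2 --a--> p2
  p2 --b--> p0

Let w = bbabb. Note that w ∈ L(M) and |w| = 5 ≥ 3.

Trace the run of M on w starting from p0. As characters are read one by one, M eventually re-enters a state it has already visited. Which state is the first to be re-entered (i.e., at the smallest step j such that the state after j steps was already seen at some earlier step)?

p2

Run of M on w = b b a b b:
  step 0: p0  (start)
  step 1: p1  (read b: p0→p1)
  step 2: p2  (read b: p1→p2)
  step 3: p2  (read a: p2→p2)   ← first repeat (p2 seen earlier)
  step 4: p0  (read b: p2→p0)
  step 5: p1  (read b: p0→p1)

The earliest repeat is at step j = 3: M is in p2, which it already visited at step i = 2.
Since M has 3 states, any run of length ≥ 3 visits 3+1 states, so by pigeonhole some state repeats within the first 3 steps — that repeat gives the pumpable loop.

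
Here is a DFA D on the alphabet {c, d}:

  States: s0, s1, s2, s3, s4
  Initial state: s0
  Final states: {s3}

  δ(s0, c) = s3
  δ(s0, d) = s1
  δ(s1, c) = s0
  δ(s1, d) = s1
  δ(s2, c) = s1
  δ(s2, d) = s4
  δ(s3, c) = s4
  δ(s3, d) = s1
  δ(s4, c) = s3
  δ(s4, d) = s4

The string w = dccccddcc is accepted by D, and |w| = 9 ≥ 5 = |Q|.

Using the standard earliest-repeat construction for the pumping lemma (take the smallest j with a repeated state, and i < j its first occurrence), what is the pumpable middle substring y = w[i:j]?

State sequence: s0 -d-> s1 -c-> s0 -c-> s3 -c-> s4 -c-> s3 -d-> s1 -d-> s1 -c-> s0 -c-> s3
First repeat at step 2: s0 was already visited.

So i = 0, j = 2, giving x = w[0:0] = ε, y = w[0:2] = dc, z = w[2:9] = cccddcc.
Check: |xy| = 2 ≤ 5 and |y| = 2 ≥ 1. Reading y takes D from s0 back to s0, so every xyⁱz is accepted.

dc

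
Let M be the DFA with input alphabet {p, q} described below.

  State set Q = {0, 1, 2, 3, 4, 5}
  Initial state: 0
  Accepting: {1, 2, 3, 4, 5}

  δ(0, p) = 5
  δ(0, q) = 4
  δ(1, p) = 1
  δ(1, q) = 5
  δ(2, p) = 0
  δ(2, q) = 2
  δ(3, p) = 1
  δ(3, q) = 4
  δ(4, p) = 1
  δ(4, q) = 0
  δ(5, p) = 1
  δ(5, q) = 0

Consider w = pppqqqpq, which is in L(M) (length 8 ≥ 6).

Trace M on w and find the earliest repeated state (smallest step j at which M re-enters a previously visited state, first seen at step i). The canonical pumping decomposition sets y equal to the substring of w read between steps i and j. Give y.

Run of M on w = p p p q q q p q:
  step 0: 0  (start)
  step 1: 5  (read p: 0→5)
  step 2: 1  (read p: 5→1)
  step 3: 1  (read p: 1→1)   ← first repeat (1 seen earlier)
  step 4: 5  (read q: 1→5)
  step 5: 0  (read q: 5→0)
  step 6: 4  (read q: 0→4)
  step 7: 1  (read p: 4→1)
  step 8: 5  (read q: 1→5)

So i = 2, j = 3, giving x = w[0:2] = pp, y = w[2:3] = p, z = w[3:8] = qqqpq.
Check: |xy| = 3 ≤ 6 and |y| = 1 ≥ 1. Reading y takes M from 1 back to 1, so every xyⁱz is accepted.
Since M has 6 states, any run of length ≥ 6 visits 6+1 states, so by pigeonhole some state repeats within the first 6 steps — that repeat gives the pumpable loop.

p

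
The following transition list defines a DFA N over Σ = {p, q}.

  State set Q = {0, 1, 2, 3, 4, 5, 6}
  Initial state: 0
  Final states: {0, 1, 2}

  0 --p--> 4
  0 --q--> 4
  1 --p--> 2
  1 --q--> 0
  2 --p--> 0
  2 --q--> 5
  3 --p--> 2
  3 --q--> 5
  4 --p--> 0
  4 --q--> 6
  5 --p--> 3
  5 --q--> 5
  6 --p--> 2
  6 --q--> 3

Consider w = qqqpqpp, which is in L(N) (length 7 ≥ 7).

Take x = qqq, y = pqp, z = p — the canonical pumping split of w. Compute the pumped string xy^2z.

xy^2z = qqq·pqp·pqp·p = qqqpqppqpp.
Reading y = pqp takes N from 3 back to 3, so after x·y·y the machine is still in 3, and z then leads to the accepting state 2. Hence qqqpqppqpp ∈ L(N).

qqqpqppqpp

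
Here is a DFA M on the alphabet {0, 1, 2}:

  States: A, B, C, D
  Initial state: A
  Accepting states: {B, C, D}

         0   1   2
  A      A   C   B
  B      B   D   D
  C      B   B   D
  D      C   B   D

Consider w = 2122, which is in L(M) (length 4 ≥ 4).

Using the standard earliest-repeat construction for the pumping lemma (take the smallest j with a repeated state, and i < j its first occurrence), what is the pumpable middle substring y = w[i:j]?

2

Run of M on w = 2 1 2 2:
  step 0: A  (start)
  step 1: B  (read 2: A→B)
  step 2: D  (read 1: B→D)
  step 3: D  (read 2: D→D)   ← first repeat (D seen earlier)
  step 4: D  (read 2: D→D)

So i = 2, j = 3, giving x = w[0:2] = 21, y = w[2:3] = 2, z = w[3:4] = 2.
Check: |xy| = 3 ≤ 4 and |y| = 1 ≥ 1. Reading y takes M from D back to D, so every xyⁱz is accepted.
Pumping length from the standard proof: p = 4 (the number of states). The repeated state found above gives |xy| = j ≤ 4 and |y| = j − i ≥ 1.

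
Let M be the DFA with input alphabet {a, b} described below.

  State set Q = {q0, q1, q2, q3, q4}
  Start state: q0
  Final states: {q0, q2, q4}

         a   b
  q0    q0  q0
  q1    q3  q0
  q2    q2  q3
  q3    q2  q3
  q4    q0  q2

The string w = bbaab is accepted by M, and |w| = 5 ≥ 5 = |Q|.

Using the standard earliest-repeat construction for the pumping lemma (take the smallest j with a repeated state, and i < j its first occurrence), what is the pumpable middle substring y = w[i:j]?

b

Run of M on w = b b a a b:
  step 0: q0  (start)
  step 1: q0  (read b: q0→q0)   ← first repeat (q0 seen earlier)
  step 2: q0  (read b: q0→q0)
  step 3: q0  (read a: q0→q0)
  step 4: q0  (read a: q0→q0)
  step 5: q0  (read b: q0→q0)

So i = 0, j = 1, giving x = w[0:0] = ε, y = w[0:1] = b, z = w[1:5] = baab.
Check: |xy| = 1 ≤ 5 and |y| = 1 ≥ 1. Reading y takes M from q0 back to q0, so every xyⁱz is accepted.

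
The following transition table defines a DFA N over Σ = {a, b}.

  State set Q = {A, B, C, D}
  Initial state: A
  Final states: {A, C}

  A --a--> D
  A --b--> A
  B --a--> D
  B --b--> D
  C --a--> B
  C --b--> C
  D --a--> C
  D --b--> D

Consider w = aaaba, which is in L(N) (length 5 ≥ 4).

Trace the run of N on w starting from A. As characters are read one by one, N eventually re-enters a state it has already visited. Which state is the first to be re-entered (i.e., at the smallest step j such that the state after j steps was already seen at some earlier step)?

State sequence: A -a-> D -a-> C -a-> B -b-> D -a-> C
First repeat at step 4: D was already visited.

The earliest repeat is at step j = 4: N is in D, which it already visited at step i = 1.

D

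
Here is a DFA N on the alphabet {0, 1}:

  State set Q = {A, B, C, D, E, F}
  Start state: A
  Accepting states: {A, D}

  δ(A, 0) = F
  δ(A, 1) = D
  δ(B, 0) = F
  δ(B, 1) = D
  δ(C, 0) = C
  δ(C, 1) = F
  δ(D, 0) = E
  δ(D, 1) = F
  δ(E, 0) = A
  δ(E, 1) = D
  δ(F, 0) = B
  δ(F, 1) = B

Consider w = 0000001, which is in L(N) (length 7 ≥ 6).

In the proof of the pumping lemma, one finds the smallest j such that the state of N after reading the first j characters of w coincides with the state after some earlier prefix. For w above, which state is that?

State sequence: A -0-> F -0-> B -0-> F -0-> B -0-> F -0-> B -1-> D
First repeat at step 3: F was already visited.

The earliest repeat is at step j = 3: N is in F, which it already visited at step i = 1.

F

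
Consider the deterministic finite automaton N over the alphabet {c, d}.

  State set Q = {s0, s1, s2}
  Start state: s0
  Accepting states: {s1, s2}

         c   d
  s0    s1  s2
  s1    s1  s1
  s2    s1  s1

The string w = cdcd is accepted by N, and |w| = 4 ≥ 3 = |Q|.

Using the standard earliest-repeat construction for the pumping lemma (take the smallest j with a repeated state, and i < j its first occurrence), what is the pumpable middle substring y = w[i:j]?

State sequence: s0 -c-> s1 -d-> s1 -c-> s1 -d-> s1
First repeat at step 2: s1 was already visited.

So i = 1, j = 2, giving x = w[0:1] = c, y = w[1:2] = d, z = w[2:4] = cd.
Check: |xy| = 2 ≤ 3 and |y| = 1 ≥ 1. Reading y takes N from s1 back to s1, so every xyⁱz is accepted.

d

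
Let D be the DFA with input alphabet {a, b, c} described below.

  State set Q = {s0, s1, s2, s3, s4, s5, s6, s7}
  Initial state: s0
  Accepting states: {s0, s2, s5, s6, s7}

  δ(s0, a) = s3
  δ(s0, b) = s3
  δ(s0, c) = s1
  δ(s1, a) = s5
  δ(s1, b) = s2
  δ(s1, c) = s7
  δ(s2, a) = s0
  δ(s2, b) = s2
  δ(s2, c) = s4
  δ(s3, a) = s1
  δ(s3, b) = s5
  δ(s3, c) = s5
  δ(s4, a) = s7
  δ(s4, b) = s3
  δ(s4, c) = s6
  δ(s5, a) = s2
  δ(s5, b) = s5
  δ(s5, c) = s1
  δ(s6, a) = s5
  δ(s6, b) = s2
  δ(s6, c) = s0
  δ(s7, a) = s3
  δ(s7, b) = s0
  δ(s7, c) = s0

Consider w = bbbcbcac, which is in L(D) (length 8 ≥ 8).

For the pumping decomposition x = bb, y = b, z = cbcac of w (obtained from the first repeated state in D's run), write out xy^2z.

bbbbcbcac

xy^2z = bb·b·b·cbcac = bbbbcbcac.
Reading y = b takes D from s5 back to s5, so after x·y·y the machine is still in s5, and z then leads to the accepting state s0. Hence bbbbcbcac ∈ L(D).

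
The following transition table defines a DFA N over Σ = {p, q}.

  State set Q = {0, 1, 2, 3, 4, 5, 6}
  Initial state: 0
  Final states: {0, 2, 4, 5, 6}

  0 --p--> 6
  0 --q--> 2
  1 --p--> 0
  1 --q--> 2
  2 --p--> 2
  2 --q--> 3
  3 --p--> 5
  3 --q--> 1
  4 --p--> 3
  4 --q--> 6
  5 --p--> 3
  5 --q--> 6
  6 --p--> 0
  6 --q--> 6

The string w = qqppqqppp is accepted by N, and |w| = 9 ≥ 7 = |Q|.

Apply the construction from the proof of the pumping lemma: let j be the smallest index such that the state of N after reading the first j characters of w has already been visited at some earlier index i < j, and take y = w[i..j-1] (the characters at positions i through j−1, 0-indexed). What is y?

State sequence: 0 -q-> 2 -q-> 3 -p-> 5 -p-> 3 -q-> 1 -q-> 2 -p-> 2 -p-> 2 -p-> 2
First repeat at step 4: 3 was already visited.

So i = 2, j = 4, giving x = w[0:2] = qq, y = w[2:4] = pp, z = w[4:9] = qqppp.
Check: |xy| = 4 ≤ 7 and |y| = 2 ≥ 1. Reading y takes N from 3 back to 3, so every xyⁱz is accepted.
The DFA has 7 states, so the proof of the pumping lemma guarantees a repeated state among the first 7+1 visited; the segment between the two visits is the pumpable y.

pp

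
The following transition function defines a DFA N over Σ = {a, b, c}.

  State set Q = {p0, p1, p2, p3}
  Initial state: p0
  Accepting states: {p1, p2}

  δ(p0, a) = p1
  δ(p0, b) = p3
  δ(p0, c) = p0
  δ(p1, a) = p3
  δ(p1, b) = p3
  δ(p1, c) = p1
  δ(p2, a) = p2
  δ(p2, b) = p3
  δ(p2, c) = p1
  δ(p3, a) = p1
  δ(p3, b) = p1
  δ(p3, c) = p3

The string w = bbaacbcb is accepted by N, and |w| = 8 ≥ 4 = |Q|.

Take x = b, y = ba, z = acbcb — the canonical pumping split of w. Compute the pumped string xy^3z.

bbababaacbcb

xy^3z = b·ba·ba·ba·acbcb = bbababaacbcb.
Reading y = ba takes N from p3 back to p3, so after x·y·y·y the machine is still in p3, and z then leads to the accepting state p1. Hence bbababaacbcb ∈ L(N).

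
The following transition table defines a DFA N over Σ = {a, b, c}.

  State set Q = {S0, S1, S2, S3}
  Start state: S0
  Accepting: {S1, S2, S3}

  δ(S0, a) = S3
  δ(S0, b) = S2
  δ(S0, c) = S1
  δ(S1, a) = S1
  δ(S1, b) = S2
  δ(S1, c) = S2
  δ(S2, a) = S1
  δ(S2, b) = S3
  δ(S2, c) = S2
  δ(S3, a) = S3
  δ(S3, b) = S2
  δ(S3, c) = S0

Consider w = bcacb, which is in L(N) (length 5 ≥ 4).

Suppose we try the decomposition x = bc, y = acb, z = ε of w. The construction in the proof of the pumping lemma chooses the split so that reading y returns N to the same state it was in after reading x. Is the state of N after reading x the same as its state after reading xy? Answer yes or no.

no

Run of N on the first 5 characters of w = b c a c b:
  step 0: S0  (start)
  step 1: S2  (read b: S0→S2)
  step 2: S2  (read c: S2→S2)
  step 3: S1  (read a: S2→S1)
  step 4: S2  (read c: S1→S2)
  step 5: S3  (read b: S2→S3)

After x (step 2): S2. After xy (step 5): S3.
They differ (S2 ≠ S3), so y is not a cycle from the state after x; this split is not the one the pumping-lemma construction produces, and pumping y need not keep the string in L(N).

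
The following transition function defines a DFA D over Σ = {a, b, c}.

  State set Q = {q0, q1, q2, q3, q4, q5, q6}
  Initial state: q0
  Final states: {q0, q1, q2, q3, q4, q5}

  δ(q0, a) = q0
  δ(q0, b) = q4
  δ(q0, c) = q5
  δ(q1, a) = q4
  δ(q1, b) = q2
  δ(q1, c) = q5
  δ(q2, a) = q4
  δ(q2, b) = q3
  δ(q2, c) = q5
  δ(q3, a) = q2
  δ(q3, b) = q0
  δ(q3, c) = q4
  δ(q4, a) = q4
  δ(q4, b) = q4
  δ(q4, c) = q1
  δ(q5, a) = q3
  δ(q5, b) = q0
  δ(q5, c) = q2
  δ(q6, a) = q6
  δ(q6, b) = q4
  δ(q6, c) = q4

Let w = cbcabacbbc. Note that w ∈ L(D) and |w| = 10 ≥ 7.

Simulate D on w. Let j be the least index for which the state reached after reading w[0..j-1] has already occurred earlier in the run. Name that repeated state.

q0

Run of D on w = c b c a b a c b b c:
  step 0: q0  (start)
  step 1: q5  (read c: q0→q5)
  step 2: q0  (read b: q5→q0)   ← first repeat (q0 seen earlier)
  step 3: q5  (read c: q0→q5)
  step 4: q3  (read a: q5→q3)
  step 5: q0  (read b: q3→q0)
  step 6: q0  (read a: q0→q0)
  step 7: q5  (read c: q0→q5)
  step 8: q0  (read b: q5→q0)
  step 9: q4  (read b: q0→q4)
  step 10: q1  (read c: q4→q1)

The earliest repeat is at step j = 2: D is in q0, which it already visited at step i = 0.
The DFA has 7 states, so the proof of the pumping lemma guarantees a repeated state among the first 7+1 visited; the segment between the two visits is the pumpable y.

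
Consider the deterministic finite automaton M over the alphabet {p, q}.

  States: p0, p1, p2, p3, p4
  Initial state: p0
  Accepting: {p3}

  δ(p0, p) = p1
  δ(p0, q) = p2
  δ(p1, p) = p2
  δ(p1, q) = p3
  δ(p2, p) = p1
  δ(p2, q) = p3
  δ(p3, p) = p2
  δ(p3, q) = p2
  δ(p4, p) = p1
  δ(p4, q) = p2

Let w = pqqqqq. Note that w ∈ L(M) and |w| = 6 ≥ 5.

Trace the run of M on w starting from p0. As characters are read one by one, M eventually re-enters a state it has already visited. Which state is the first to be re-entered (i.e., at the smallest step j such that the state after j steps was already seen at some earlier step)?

Run of M on w = p q q q q q:
  step 0: p0  (start)
  step 1: p1  (read p: p0→p1)
  step 2: p3  (read q: p1→p3)
  step 3: p2  (read q: p3→p2)
  step 4: p3  (read q: p2→p3)   ← first repeat (p3 seen earlier)
  step 5: p2  (read q: p3→p2)
  step 6: p3  (read q: p2→p3)

The earliest repeat is at step j = 4: M is in p3, which it already visited at step i = 2.
Since M has 5 states, any run of length ≥ 5 visits 5+1 states, so by pigeonhole some state repeats within the first 5 steps — that repeat gives the pumpable loop.

p3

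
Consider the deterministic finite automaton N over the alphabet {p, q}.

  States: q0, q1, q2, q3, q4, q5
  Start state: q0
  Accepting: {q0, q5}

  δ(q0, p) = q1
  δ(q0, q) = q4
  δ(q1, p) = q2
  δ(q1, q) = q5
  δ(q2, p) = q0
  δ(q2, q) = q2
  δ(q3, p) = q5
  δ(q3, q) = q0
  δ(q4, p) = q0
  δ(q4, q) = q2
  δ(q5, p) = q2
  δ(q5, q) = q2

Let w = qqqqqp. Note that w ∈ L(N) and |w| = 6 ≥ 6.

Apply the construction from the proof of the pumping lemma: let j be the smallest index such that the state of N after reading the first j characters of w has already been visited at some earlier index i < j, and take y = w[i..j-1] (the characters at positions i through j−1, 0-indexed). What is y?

State sequence: q0 -q-> q4 -q-> q2 -q-> q2 -q-> q2 -q-> q2 -p-> q0
First repeat at step 3: q2 was already visited.

So i = 2, j = 3, giving x = w[0:2] = qq, y = w[2:3] = q, z = w[3:6] = qqp.
Check: |xy| = 3 ≤ 6 and |y| = 1 ≥ 1. Reading y takes N from q2 back to q2, so every xyⁱz is accepted.

q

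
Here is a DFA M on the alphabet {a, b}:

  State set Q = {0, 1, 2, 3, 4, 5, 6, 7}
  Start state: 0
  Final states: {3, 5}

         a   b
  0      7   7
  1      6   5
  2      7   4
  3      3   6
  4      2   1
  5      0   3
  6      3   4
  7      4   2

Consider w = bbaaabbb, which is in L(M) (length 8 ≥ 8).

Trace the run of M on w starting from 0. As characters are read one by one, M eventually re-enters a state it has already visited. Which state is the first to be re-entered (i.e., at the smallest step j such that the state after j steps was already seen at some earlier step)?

State sequence: 0 -b-> 7 -b-> 2 -a-> 7 -a-> 4 -a-> 2 -b-> 4 -b-> 1 -b-> 5
First repeat at step 3: 7 was already visited.

The earliest repeat is at step j = 3: M is in 7, which it already visited at step i = 1.
The DFA has 8 states, so the proof of the pumping lemma guarantees a repeated state among the first 8+1 visited; the segment between the two visits is the pumpable y.

7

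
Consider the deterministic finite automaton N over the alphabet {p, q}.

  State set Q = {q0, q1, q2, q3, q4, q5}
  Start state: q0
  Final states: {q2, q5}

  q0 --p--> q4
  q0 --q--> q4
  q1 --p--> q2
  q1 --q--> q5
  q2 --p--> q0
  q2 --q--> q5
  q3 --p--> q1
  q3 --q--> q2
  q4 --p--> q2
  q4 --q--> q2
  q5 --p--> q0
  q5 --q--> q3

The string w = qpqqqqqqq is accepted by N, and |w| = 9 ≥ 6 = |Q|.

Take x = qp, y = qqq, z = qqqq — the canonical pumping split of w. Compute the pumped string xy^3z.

qpqqqqqqqqqqqqq

xy^3z = qp·qqq·qqq·qqq·qqqq = qpqqqqqqqqqqqqq.
Reading y = qqq takes N from q2 back to q2, so after x·y·y·y the machine is still in q2, and z then leads to the accepting state q5. Hence qpqqqqqqqqqqqqq ∈ L(N).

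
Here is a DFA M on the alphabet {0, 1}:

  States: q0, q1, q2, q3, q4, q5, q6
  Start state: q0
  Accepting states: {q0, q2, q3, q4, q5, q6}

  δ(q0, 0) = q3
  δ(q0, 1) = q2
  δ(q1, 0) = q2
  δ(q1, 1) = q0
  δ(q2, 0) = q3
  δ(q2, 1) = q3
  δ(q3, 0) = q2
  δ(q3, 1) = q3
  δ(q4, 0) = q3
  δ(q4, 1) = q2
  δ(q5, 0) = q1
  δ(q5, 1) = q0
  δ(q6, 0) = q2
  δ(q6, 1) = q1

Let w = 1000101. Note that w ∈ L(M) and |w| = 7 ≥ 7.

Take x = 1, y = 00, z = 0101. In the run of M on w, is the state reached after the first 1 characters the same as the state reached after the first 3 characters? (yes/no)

State sequence: q0 -1-> q2 -0-> q3 -0-> q2

After x (step 1): q2. After xy (step 3): q2.
They match, so y = 00 drives M around a cycle from q2 back to itself; pumping y any number of times keeps M in q2 before reading z, and xyⁱz ∈ L(M) for every i ≥ 0.

yes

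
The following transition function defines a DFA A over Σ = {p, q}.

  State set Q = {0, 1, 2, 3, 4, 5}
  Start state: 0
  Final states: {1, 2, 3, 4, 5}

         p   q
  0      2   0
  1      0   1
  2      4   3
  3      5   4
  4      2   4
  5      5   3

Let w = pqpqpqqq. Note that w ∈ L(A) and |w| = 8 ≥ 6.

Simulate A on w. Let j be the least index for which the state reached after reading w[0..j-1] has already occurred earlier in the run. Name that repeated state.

State sequence: 0 -p-> 2 -q-> 3 -p-> 5 -q-> 3 -p-> 5 -q-> 3 -q-> 4 -q-> 4
First repeat at step 4: 3 was already visited.

The earliest repeat is at step j = 4: A is in 3, which it already visited at step i = 2.
With |Q| = 6, pigeonhole forces a state repeat no later than step 6; the substring read between the first and second visits to that state can be pumped.

3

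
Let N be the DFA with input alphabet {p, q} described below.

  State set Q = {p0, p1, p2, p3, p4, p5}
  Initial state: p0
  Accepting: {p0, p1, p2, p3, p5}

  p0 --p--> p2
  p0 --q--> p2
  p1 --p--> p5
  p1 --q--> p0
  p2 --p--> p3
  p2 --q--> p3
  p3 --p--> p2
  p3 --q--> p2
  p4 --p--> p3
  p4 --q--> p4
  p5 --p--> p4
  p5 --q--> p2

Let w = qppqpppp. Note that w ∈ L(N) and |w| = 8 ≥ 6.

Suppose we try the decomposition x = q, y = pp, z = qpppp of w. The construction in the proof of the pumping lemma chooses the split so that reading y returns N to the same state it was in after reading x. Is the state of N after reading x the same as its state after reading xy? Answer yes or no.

State sequence: p0 -q-> p2 -p-> p3 -p-> p2

After x (step 1): p2. After xy (step 3): p2.
They match, so y = pp drives N around a cycle from p2 back to itself; pumping y any number of times keeps N in p2 before reading z, and xyⁱz ∈ L(N) for every i ≥ 0.

yes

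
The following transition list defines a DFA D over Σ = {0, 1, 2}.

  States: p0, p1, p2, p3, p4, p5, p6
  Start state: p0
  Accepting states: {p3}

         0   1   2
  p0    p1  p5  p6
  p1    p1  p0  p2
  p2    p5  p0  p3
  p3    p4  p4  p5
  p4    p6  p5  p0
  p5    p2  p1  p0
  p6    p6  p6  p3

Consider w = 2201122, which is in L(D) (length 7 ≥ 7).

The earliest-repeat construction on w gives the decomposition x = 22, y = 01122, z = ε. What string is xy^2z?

220112201122

xy^2z = 22·01122·01122·ε = 220112201122.
Reading y = 01122 takes D from p3 back to p3, so after x·y·y the machine is still in p3, and z then leads to the accepting state p3. Hence 220112201122 ∈ L(D).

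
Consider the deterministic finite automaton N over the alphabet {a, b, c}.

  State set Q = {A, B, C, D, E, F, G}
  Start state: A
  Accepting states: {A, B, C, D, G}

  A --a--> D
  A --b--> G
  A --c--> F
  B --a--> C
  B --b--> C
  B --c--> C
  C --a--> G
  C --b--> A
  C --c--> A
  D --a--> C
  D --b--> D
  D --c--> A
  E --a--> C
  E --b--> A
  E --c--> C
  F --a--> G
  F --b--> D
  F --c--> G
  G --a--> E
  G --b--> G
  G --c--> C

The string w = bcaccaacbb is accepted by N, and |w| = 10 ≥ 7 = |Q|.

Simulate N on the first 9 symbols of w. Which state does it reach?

Run of N on the first 9 characters of w = b c a c c a a c b:
  step 0: A  (start)
  step 1: G  (read b: A→G)
  step 2: C  (read c: G→C)
  step 3: G  (read a: C→G)
  step 4: C  (read c: G→C)
  step 5: A  (read c: C→A)
  step 6: D  (read a: A→D)
  step 7: C  (read a: D→C)
  step 8: A  (read c: C→A)
  step 9: G  (read b: A→G)

After reading 9 characters, N is in state G.
(This kind of state-tracing is the core of the pumping-lemma construction: with 7 states, pigeonhole forces a repeat within the first 7 steps.)

G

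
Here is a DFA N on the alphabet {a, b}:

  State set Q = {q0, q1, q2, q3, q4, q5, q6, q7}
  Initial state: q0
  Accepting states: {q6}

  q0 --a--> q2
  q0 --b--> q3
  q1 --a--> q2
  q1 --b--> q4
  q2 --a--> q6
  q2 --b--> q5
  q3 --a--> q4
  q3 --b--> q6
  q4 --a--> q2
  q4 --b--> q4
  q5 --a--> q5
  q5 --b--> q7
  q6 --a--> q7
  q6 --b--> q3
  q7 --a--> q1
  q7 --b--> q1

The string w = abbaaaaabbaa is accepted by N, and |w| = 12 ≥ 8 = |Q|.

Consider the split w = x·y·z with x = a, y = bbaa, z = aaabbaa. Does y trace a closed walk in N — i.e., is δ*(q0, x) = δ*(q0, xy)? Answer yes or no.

Run of N on the first 5 characters of w = a b b a a:
  step 0: q0  (start)
  step 1: q2  (read a: q0→q2)
  step 2: q5  (read b: q2→q5)
  step 3: q7  (read b: q5→q7)
  step 4: q1  (read a: q7→q1)
  step 5: q2  (read a: q1→q2)

After x (step 1): q2. After xy (step 5): q2.
They match, so y = bbaa drives N around a cycle from q2 back to itself; pumping y any number of times keeps N in q2 before reading z, and xyⁱz ∈ L(N) for every i ≥ 0.

yes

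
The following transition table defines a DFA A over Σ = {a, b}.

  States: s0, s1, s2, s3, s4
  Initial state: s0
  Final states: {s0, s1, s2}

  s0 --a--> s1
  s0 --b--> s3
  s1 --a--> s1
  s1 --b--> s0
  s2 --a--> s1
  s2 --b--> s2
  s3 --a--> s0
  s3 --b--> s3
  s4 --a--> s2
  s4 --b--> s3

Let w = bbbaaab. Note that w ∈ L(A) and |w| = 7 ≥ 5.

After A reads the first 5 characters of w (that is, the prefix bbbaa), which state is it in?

s1

Run of A on the first 5 characters of w = b b b a a:
  step 0: s0  (start)
  step 1: s3  (read b: s0→s3)
  step 2: s3  (read b: s3→s3)
  step 3: s3  (read b: s3→s3)
  step 4: s0  (read a: s3→s0)
  step 5: s1  (read a: s0→s1)

After reading 5 characters, A is in state s1.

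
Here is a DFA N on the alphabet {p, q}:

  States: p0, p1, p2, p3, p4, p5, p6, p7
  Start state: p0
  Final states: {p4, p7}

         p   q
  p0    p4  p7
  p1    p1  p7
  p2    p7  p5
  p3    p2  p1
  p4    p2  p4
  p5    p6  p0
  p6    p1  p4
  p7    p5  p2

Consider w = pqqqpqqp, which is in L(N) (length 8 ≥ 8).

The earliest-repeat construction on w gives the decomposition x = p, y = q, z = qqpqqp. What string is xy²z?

pqqqqpqqp

xy^2z = p·q·q·qqpqqp = pqqqqpqqp.
Reading y = q takes N from p4 back to p4, so after x·y·y the machine is still in p4, and z then leads to the accepting state p4. Hence pqqqqpqqp ∈ L(N).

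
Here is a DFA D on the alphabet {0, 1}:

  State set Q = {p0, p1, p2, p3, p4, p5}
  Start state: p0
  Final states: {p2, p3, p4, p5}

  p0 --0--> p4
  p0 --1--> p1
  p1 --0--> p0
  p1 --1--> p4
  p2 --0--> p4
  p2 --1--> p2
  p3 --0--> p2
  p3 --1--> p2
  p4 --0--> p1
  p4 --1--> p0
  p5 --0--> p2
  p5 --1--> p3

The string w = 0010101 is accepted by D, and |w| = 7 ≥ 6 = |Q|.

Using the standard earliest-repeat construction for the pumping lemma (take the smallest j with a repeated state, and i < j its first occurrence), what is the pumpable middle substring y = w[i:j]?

01

State sequence: p0 -0-> p4 -0-> p1 -1-> p4 -0-> p1 -1-> p4 -0-> p1 -1-> p4
First repeat at step 3: p4 was already visited.

So i = 1, j = 3, giving x = w[0:1] = 0, y = w[1:3] = 01, z = w[3:7] = 0101.
Check: |xy| = 3 ≤ 6 and |y| = 2 ≥ 1. Reading y takes D from p4 back to p4, so every xyⁱz is accepted.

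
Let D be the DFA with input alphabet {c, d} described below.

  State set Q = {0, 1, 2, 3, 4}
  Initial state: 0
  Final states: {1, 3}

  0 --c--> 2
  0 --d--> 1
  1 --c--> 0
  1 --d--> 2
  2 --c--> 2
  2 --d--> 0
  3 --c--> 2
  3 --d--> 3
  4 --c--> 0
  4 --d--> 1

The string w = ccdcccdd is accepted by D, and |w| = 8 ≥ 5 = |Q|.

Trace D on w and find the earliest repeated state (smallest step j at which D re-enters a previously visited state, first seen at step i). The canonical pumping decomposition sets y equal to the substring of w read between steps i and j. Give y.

c

Run of D on w = c c d c c c d d:
  step 0: 0  (start)
  step 1: 2  (read c: 0→2)
  step 2: 2  (read c: 2→2)   ← first repeat (2 seen earlier)
  step 3: 0  (read d: 2→0)
  step 4: 2  (read c: 0→2)
  step 5: 2  (read c: 2→2)
  step 6: 2  (read c: 2→2)
  step 7: 0  (read d: 2→0)
  step 8: 1  (read d: 0→1)

So i = 1, j = 2, giving x = w[0:1] = c, y = w[1:2] = c, z = w[2:8] = dcccdd.
Check: |xy| = 2 ≤ 5 and |y| = 1 ≥ 1. Reading y takes D from 2 back to 2, so every xyⁱz is accepted.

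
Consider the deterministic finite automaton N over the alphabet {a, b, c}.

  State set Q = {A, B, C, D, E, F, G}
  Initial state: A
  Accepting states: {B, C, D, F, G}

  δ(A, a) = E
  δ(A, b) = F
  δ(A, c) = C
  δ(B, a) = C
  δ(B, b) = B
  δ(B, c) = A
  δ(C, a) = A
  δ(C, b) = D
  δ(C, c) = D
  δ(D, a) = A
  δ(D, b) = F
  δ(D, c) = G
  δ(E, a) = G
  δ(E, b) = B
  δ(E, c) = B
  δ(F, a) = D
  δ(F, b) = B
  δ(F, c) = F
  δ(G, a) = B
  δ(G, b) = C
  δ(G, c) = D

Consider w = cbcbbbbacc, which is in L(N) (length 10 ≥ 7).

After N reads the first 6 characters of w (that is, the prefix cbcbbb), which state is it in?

Run of N on the first 6 characters of w = c b c b b b:
  step 0: A  (start)
  step 1: C  (read c: A→C)
  step 2: D  (read b: C→D)
  step 3: G  (read c: D→G)
  step 4: C  (read b: G→C)
  step 5: D  (read b: C→D)
  step 6: F  (read b: D→F)

After reading 6 characters, N is in state F.

F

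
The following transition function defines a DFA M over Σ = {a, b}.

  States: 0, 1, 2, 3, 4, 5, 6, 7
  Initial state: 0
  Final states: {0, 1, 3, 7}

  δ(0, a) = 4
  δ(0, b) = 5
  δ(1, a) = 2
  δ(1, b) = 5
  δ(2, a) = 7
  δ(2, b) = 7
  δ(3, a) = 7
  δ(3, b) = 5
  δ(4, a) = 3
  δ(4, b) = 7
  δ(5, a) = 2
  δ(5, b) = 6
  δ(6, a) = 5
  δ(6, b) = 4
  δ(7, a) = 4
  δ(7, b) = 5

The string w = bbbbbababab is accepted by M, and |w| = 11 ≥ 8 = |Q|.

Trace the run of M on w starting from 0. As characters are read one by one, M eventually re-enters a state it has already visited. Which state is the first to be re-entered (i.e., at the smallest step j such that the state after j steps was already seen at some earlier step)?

5

Run of M on w = b b b b b a b a b a b:
  step 0: 0  (start)
  step 1: 5  (read b: 0→5)
  step 2: 6  (read b: 5→6)
  step 3: 4  (read b: 6→4)
  step 4: 7  (read b: 4→7)
  step 5: 5  (read b: 7→5)   ← first repeat (5 seen earlier)
  step 6: 2  (read a: 5→2)
  step 7: 7  (read b: 2→7)
  step 8: 4  (read a: 7→4)
  step 9: 7  (read b: 4→7)
  step 10: 4  (read a: 7→4)
  step 11: 7  (read b: 4→7)

The earliest repeat is at step j = 5: M is in 5, which it already visited at step i = 1.
Pumping length from the standard proof: p = 8 (the number of states). The repeated state found above gives |xy| = j ≤ 8 and |y| = j − i ≥ 1.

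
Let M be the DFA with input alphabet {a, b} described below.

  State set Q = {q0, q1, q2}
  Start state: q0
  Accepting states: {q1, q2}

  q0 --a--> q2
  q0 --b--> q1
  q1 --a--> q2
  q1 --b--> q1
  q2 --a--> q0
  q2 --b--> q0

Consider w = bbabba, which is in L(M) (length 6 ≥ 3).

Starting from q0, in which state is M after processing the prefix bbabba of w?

q2

State sequence: q0 -b-> q1 -b-> q1 -a-> q2 -b-> q0 -b-> q1 -a-> q2

After reading 6 characters, M is in state q2.
(This kind of state-tracing is the core of the pumping-lemma construction: with 3 states, pigeonhole forces a repeat within the first 3 steps.)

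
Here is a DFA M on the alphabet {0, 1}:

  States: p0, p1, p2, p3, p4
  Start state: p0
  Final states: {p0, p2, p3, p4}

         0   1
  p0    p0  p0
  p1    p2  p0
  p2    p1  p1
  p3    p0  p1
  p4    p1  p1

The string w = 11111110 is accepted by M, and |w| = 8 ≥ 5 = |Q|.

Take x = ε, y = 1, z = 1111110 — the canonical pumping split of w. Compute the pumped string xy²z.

111111110

xy^2z = ε·1·1·1111110 = 111111110.
Reading y = 1 takes M from p0 back to p0, so after x·y·y the machine is still in p0, and z then leads to the accepting state p0. Hence 111111110 ∈ L(M).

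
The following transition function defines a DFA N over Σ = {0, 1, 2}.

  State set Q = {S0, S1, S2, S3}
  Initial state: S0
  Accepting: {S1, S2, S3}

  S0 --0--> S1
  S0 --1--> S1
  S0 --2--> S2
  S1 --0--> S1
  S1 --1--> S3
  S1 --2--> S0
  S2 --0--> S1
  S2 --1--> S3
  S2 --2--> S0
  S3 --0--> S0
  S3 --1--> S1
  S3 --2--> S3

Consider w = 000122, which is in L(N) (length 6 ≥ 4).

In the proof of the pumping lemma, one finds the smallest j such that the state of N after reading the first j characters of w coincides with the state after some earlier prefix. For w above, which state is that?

Run of N on w = 0 0 0 1 2 2:
  step 0: S0  (start)
  step 1: S1  (read 0: S0→S1)
  step 2: S1  (read 0: S1→S1)   ← first repeat (S1 seen earlier)
  step 3: S1  (read 0: S1→S1)
  step 4: S3  (read 1: S1→S3)
  step 5: S3  (read 2: S3→S3)
  step 6: S3  (read 2: S3→S3)

The earliest repeat is at step j = 2: N is in S1, which it already visited at step i = 1.
Since N has 4 states, any run of length ≥ 4 visits 4+1 states, so by pigeonhole some state repeats within the first 4 steps — that repeat gives the pumpable loop.

S1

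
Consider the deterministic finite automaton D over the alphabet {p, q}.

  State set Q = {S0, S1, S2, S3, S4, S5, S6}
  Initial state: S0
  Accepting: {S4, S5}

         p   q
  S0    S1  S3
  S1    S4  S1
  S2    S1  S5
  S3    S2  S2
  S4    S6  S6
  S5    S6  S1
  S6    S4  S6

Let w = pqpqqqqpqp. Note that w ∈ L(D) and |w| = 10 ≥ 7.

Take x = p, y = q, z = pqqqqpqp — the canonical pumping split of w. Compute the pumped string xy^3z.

pqqqpqqqqpqp

xy^3z = p·q·q·q·pqqqqpqp = pqqqpqqqqpqp.
Reading y = q takes D from S1 back to S1, so after x·y·y·y the machine is still in S1, and z then leads to the accepting state S4. Hence pqqqpqqqqpqp ∈ L(D).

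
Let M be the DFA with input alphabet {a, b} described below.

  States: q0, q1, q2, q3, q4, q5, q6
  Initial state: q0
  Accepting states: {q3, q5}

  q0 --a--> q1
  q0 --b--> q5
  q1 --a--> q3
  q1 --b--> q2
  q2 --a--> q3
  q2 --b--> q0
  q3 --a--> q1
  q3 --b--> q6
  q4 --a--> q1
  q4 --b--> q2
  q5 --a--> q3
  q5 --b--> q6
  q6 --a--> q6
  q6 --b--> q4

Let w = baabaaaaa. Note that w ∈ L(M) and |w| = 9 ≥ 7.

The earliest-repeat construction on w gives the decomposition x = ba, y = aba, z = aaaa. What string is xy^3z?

baabaabaabaaaaa

xy^3z = ba·aba·aba·aba·aaaa = baabaabaabaaaaa.
Reading y = aba takes M from q3 back to q3, so after x·y·y·y the machine is still in q3, and z then leads to the accepting state q3. Hence baabaabaabaaaaa ∈ L(M).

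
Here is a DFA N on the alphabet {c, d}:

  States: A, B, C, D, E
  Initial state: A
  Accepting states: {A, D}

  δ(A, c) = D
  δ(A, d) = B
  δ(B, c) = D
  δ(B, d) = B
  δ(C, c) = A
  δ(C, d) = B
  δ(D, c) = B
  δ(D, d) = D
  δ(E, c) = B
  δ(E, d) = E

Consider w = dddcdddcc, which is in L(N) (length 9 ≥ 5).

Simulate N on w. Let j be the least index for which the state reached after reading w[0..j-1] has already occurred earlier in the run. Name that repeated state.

B

State sequence: A -d-> B -d-> B -d-> B -c-> D -d-> D -d-> D -d-> D -c-> B -c-> D
First repeat at step 2: B was already visited.

The earliest repeat is at step j = 2: N is in B, which it already visited at step i = 1.
With |Q| = 5, pigeonhole forces a state repeat no later than step 5; the substring read between the first and second visits to that state can be pumped.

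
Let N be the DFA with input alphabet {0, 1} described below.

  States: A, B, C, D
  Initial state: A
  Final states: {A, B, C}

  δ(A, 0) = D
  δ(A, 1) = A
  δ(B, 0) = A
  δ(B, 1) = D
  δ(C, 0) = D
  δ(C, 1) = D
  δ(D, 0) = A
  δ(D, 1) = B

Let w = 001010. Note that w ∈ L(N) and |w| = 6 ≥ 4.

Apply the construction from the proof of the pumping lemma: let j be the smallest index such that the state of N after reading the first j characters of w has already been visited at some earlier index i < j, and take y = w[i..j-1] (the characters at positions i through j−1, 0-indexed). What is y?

Run of N on w = 0 0 1 0 1 0:
  step 0: A  (start)
  step 1: D  (read 0: A→D)
  step 2: A  (read 0: D→A)   ← first repeat (A seen earlier)
  step 3: A  (read 1: A→A)
  step 4: D  (read 0: A→D)
  step 5: B  (read 1: D→B)
  step 6: A  (read 0: B→A)

So i = 0, j = 2, giving x = w[0:0] = ε, y = w[0:2] = 00, z = w[2:6] = 1010.
Check: |xy| = 2 ≤ 4 and |y| = 2 ≥ 1. Reading y takes N from A back to A, so every xyⁱz is accepted.

00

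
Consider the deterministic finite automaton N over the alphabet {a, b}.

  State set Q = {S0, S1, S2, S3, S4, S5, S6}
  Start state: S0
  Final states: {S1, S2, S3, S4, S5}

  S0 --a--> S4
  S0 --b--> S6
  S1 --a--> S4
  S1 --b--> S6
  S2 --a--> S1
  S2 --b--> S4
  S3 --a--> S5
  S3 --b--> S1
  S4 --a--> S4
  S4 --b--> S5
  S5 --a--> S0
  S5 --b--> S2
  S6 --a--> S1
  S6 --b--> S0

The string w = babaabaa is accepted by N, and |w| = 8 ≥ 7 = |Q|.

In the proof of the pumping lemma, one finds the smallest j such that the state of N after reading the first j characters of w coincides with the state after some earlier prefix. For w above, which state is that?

S6

Run of N on w = b a b a a b a a:
  step 0: S0  (start)
  step 1: S6  (read b: S0→S6)
  step 2: S1  (read a: S6→S1)
  step 3: S6  (read b: S1→S6)   ← first repeat (S6 seen earlier)
  step 4: S1  (read a: S6→S1)
  step 5: S4  (read a: S1→S4)
  step 6: S5  (read b: S4→S5)
  step 7: S0  (read a: S5→S0)
  step 8: S4  (read a: S0→S4)

The earliest repeat is at step j = 3: N is in S6, which it already visited at step i = 1.
With |Q| = 7, pigeonhole forces a state repeat no later than step 7; the substring read between the first and second visits to that state can be pumped.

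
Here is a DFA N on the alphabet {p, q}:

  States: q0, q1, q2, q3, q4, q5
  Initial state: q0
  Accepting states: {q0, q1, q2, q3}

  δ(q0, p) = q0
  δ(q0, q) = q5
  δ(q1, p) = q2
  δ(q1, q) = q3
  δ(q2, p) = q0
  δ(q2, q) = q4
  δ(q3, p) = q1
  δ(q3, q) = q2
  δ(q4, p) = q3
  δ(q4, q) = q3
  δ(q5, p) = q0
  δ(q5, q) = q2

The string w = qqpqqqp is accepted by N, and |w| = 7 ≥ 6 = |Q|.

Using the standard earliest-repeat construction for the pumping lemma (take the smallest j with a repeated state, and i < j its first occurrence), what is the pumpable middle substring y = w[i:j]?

qqp

State sequence: q0 -q-> q5 -q-> q2 -p-> q0 -q-> q5 -q-> q2 -q-> q4 -p-> q3
First repeat at step 3: q0 was already visited.

So i = 0, j = 3, giving x = w[0:0] = ε, y = w[0:3] = qqp, z = w[3:7] = qqqp.
Check: |xy| = 3 ≤ 6 and |y| = 3 ≥ 1. Reading y takes N from q0 back to q0, so every xyⁱz is accepted.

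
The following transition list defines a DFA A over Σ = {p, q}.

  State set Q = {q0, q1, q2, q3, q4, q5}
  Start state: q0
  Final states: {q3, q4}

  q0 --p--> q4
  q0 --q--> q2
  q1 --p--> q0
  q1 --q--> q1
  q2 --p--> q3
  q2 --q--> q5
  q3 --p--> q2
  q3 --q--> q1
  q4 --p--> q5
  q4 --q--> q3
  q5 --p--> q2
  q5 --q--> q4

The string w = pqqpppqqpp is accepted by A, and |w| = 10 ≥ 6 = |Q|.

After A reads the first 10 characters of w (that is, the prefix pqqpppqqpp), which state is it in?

State sequence: q0 -p-> q4 -q-> q3 -q-> q1 -p-> q0 -p-> q4 -p-> q5 -q-> q4 -q-> q3 -p-> q2 -p-> q3

After reading 10 characters, A is in state q3.
(This kind of state-tracing is the core of the pumping-lemma construction: with 6 states, pigeonhole forces a repeat within the first 6 steps.)

q3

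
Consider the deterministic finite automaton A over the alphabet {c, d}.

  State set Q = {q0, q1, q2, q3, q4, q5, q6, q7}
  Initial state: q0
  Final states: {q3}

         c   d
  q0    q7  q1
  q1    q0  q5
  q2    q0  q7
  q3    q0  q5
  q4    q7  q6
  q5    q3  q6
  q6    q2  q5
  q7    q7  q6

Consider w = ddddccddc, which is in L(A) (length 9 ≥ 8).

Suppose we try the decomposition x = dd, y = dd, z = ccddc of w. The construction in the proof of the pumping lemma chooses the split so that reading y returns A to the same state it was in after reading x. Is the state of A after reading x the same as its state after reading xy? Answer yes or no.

yes

Run of A on the first 4 characters of w = d d d d:
  step 0: q0  (start)
  step 1: q1  (read d: q0→q1)
  step 2: q5  (read d: q1→q5)
  step 3: q6  (read d: q5→q6)
  step 4: q5  (read d: q6→q5)

After x (step 2): q5. After xy (step 4): q5.
They match, so y = dd drives A around a cycle from q5 back to itself; pumping y any number of times keeps A in q5 before reading z, and xyⁱz ∈ L(A) for every i ≥ 0.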